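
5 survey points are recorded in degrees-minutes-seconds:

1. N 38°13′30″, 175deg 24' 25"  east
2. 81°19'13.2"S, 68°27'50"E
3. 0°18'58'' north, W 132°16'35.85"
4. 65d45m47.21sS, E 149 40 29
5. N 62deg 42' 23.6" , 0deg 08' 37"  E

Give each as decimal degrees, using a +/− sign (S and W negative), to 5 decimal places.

Point 1:
  φ: 38° + 13/60 + 30/3600 = 38 + 0.216667 + 0.008333 = 38.225000
  N ⇒ keep positive
  λ: 24′ + 25″ = 24.41667′; 175 + 24.41667/60 = 175.406944
  E ⇒ keep positive
Point 2:
  Lat: 81° + 19/60 + 13.2/3600 = 81 + 0.316667 + 0.003667 = 81.320333
  S ⇒ negate
  Lon: 68° + 27/60 + 50/3600 = 68 + 0.450000 + 0.013889 = 68.463889
  E ⇒ keep positive
Point 3:
  φ: 0° + 18/60 + 58/3600 = 0 + 0.300000 + 0.016111 = 0.316111
  N ⇒ keep positive
  Lon: 132 + 16/60 + 35.85/3600 = 132.276625
  hemisphere W, so the sign is −
Point 4:
  φ: 45′ + 47.21″ = 45.78683′; 65 + 45.78683/60 = 65.763114
  S → negative
  λ: 149 + 40/60 + 29/3600 = 149.674722
  E → positive
Point 5:
  φ: 62° + 42/60 + 23.6/3600 = 62 + 0.700000 + 0.006556 = 62.706556
  N ⇒ keep positive
  λ: 0 + 8/60 + 37/3600 = 0.143611
  E ⇒ keep positive

1. 38.22500, 175.40694
2. -81.32033, 68.46389
3. 0.31611, -132.27663
4. -65.76311, 149.67472
5. 62.70656, 0.14361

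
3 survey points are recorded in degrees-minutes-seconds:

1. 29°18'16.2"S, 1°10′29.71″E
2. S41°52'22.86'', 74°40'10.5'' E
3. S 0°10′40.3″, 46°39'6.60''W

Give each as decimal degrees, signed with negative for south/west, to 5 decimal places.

Point 1:
  Lat: 29 + 18/60 + 16.2/3600 = 29.304500
  S → negative
  Longitude: 10′ + 29.71″ = 10.49517′; 1 + 10.49517/60 = 1.174919
  E ⇒ keep positive
Point 2:
  Latitude: 41 + 52/60 + 22.86/3600 = 41.873017
  hemisphere S, so the sign is −
  λ: 74° + 40/60 + 10.5/3600 = 74 + 0.666667 + 0.002917 = 74.669583
  E ⇒ keep positive
Point 3:
  Lat: 10′ + 40.3″ = 10.67167′; 0 + 10.67167/60 = 0.177861
  hemisphere S, so the sign is −
  Longitude: 39′ + 6.6″ = 39.11000′; 46 + 39.11000/60 = 46.651833
  W → negative

1. -29.30450, 1.17492
2. -41.87302, 74.66958
3. -0.17786, -46.65183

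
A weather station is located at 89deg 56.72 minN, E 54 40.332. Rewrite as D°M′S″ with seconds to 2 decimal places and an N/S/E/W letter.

φ: 56.72000′ → 56′ and 0.72000 × 60 = 43.2000″
Longitude: 40.33200′ → 40′ and 0.33200 × 60 = 19.9200″

89°56′43.20″ N, 54°40′19.92″ E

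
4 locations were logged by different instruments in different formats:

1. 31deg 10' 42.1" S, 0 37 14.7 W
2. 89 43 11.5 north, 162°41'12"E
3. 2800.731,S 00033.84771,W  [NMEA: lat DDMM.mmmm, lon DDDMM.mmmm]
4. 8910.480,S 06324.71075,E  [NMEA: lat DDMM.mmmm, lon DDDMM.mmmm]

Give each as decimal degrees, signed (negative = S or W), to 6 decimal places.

1. -31.178361, -0.620750
2. 89.719861, 162.686667
3. -28.012183, -0.564129
4. -89.174667, 63.411846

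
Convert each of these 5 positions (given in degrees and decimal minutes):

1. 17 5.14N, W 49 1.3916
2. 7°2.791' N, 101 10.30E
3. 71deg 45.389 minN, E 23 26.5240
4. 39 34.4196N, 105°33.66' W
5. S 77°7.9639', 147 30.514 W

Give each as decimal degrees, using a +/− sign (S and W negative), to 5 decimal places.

1. 17.08567, -49.02319
2. 7.04652, 101.17167
3. 71.75648, 23.44207
4. 39.57366, -105.56100
5. -77.13273, -147.50857

Point 1:
  Lat: 17 + 5.14/60 = 17.085667
  N ⇒ keep positive
  λ: 1.3916′ = 0.023193°; total 49.023193
  hemisphere W, so the sign is −
Point 2:
  Latitude: 2.791′ = 0.046517°; total 7.046517
  N ⇒ keep positive
  Lon: 101 + 10.3/60 = 101.171667
  E ⇒ keep positive
Point 3:
  Lat: 71 + 45.389/60 = 71.756483
  N → positive
  Lon: 26.524′ = 0.442067°; total 23.442067
  E ⇒ keep positive
Point 4:
  φ: 34.4196′ = 0.573660°; total 39.573660
  N ⇒ keep positive
  Lon: 105 + 33.66/60 = 105.561000
  hemisphere W, so the sign is −
Point 5:
  Lat: 7.9639′ = 0.132732°; total 77.132732
  S → negative
  λ: 30.514′ = 0.508567°; total 147.508567
  hemisphere W, so the sign is −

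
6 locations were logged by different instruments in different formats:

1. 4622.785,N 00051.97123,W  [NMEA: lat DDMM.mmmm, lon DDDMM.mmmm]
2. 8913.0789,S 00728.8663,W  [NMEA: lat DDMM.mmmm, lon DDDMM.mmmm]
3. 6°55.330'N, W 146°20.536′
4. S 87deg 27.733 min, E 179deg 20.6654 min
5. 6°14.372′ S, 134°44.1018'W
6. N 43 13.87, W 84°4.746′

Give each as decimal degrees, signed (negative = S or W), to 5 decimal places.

1. 46.37975, -0.86619
2. -89.21798, -7.48111
3. 6.92217, -146.34227
4. -87.46222, 179.34442
5. -6.23953, -134.73503
6. 43.23117, -84.07910

Point 1:
  Latitude: degrees = first 2 digits = 46, minutes = 22.785; 46 + 22.785/60 = 46.379750
  N → positive
  Longitude: degrees = first 3 digits = 0, minutes = 51.97123; 0 + 51.97123/60 = 0.866187
  hemisphere W, so the sign is −
Point 2:
  Latitude: degrees = first 2 digits = 89, minutes = 13.0789; 89 + 13.0789/60 = 89.217982
  S → negative
  λ: degrees = first 3 digits = 7, minutes = 28.8663; 7 + 28.8663/60 = 7.481105
  W → negative
Point 3:
  Latitude: 55.33′ = 0.922167°; total 6.922167
  N ⇒ keep positive
  Lon: 20.536′ = 0.342267°; total 146.342267
  W → negative
Point 4:
  Lat: 27.733′ = 0.462217°; total 87.462217
  S ⇒ negate
  Lon: 179 + 20.6654/60 = 179.344423
  E ⇒ keep positive
Point 5:
  Lat: 6 + 14.372/60 = 6.239533
  S ⇒ negate
  Longitude: 134 + 44.1018/60 = 134.735030
  hemisphere W, so the sign is −
Point 6:
  Latitude: 13.87′ = 0.231167°; total 43.231167
  N → positive
  Longitude: 4.746′ = 0.079100°; total 84.079100
  W ⇒ negate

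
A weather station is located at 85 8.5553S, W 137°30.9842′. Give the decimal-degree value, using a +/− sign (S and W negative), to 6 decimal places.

-85.142588, -137.516403

Latitude: 85 + 8.5553/60 = 85.1425883
hemisphere S, so the sign is −
Lon: 30.9842′ = 0.516403°; total 137.5164033
W → negative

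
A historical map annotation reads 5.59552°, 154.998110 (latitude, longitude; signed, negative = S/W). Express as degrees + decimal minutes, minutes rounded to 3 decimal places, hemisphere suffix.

5° 35.731′ N, 154° 59.887′ E

Latitude: fractional part 0.595520 → 35.73120 minutes
λ: 154° + 0.998110 × 60 = 154° 59.88660′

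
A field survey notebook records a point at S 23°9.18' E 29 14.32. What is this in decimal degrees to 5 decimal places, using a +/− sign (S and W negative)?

-23.15300, 29.23867

Lat: 9.18′ = 0.153000°; total 23.153000
S ⇒ negate
Lon: 29 + 14.32/60 = 29.238667
E ⇒ keep positive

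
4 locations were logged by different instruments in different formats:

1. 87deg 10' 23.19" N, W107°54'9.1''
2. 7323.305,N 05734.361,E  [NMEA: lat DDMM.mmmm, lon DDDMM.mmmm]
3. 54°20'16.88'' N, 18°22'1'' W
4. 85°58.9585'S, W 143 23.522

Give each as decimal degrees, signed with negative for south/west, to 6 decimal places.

1. 87.173108, -107.902528
2. 73.388417, 57.572683
3. 54.338022, -18.366944
4. -85.982642, -143.392033

Point 1:
  Latitude: 87 + 10/60 + 23.19/3600 = 87.1731083
  N → positive
  Longitude: 54′ + 9.1″ = 54.15167′; 107 + 54.15167/60 = 107.9025278
  W ⇒ negate
Point 2:
  Lat: split at 2 digits → 73° and 23.305′; 73 + 23.305/60 = 73.3884167
  N → positive
  Longitude: degrees = first 3 digits = 57, minutes = 34.361; 57 + 34.361/60 = 57.5726833
  E → positive
Point 3:
  φ: 54 + 20/60 + 16.88/3600 = 54.3380222
  N → positive
  λ: 18° + 22/60 + 1/3600 = 18 + 0.366667 + 0.000278 = 18.3669444
  W ⇒ negate
Point 4:
  Lat: 58.9585′ = 0.982642°; total 85.9826417
  S ⇒ negate
  Longitude: 23.522′ = 0.392033°; total 143.3920333
  W → negative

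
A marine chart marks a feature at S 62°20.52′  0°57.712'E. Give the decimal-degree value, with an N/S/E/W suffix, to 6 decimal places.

62.342000° S, 0.961867° E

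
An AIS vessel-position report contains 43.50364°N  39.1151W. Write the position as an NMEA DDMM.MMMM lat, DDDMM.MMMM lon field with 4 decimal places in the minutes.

4330.2184,N / 03906.9060,W

Lat: fractional part 0.503640 → 30.218400 minutes
λ: 39° + 0.115100 × 60 = 39° 6.906000′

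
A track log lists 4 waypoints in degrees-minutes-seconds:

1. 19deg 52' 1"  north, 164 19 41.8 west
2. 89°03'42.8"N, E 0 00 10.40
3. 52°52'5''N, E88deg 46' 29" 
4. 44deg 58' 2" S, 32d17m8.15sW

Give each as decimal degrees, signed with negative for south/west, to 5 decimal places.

Point 1:
  Lat: 52′ + 1″ = 52.01667′; 19 + 52.01667/60 = 19.866944
  N → positive
  λ: 164 + 19/60 + 41.8/3600 = 164.328278
  W ⇒ negate
Point 2:
  φ: 89° + 3/60 + 42.8/3600 = 89 + 0.050000 + 0.011889 = 89.061889
  N → positive
  Lon: 0° + 0/60 + 10.4/3600 = 0 + 0.000000 + 0.002889 = 0.002889
  E → positive
Point 3:
  Lat: 52° + 52/60 + 5/3600 = 52 + 0.866667 + 0.001389 = 52.868056
  N ⇒ keep positive
  Longitude: 88° + 46/60 + 29/3600 = 88 + 0.766667 + 0.008056 = 88.774722
  E ⇒ keep positive
Point 4:
  φ: 58′ + 2″ = 58.03333′; 44 + 58.03333/60 = 44.967222
  hemisphere S, so the sign is −
  Longitude: 17′ + 8.15″ = 17.13583′; 32 + 17.13583/60 = 32.285597
  W ⇒ negate

1. 19.86694, -164.32828
2. 89.06189, 0.00289
3. 52.86806, 88.77472
4. -44.96722, -32.28560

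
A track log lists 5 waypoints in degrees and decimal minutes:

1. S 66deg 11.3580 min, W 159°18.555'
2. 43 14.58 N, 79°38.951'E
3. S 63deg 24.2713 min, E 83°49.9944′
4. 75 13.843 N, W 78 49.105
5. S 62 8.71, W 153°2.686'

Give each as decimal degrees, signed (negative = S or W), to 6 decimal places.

1. -66.189300, -159.309250
2. 43.243000, 79.649183
3. -63.404522, 83.833240
4. 75.230717, -78.818417
5. -62.145167, -153.044767

Point 1:
  φ: 66 + 11.358/60 = 66.1893000
  hemisphere S, so the sign is −
  Longitude: 18.555′ = 0.309250°; total 159.3092500
  W → negative
Point 2:
  Latitude: 14.58′ = 0.243000°; total 43.2430000
  N → positive
  λ: 38.951′ = 0.649183°; total 79.6491833
  E → positive
Point 3:
  Lat: 24.2713′ = 0.404522°; total 63.4045217
  S → negative
  Longitude: 83 + 49.9944/60 = 83.8332400
  E → positive
Point 4:
  φ: 13.843′ = 0.230717°; total 75.2307167
  N ⇒ keep positive
  λ: 49.105′ = 0.818417°; total 78.8184167
  W ⇒ negate
Point 5:
  φ: 8.71′ = 0.145167°; total 62.1451667
  hemisphere S, so the sign is −
  λ: 2.686′ = 0.044767°; total 153.0447667
  hemisphere W, so the sign is −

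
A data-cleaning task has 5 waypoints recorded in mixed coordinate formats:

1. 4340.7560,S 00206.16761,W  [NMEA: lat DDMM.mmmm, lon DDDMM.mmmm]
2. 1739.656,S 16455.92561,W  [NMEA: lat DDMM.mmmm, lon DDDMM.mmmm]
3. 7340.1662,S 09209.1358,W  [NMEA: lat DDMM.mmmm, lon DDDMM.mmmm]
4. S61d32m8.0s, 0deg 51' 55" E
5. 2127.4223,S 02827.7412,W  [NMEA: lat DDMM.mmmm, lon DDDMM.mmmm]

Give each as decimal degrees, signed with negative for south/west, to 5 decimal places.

Point 1:
  Lat: degrees = first 2 digits = 43, minutes = 40.756; 43 + 40.756/60 = 43.679267
  S → negative
  λ: degrees = first 3 digits = 2, minutes = 6.16761; 2 + 6.16761/60 = 2.102794
  W → negative
Point 2:
  Latitude: split at 2 digits → 17° and 39.656′; 17 + 39.656/60 = 17.660933
  S ⇒ negate
  Longitude: split at 3 digits → 164° and 55.92561′; 164 + 55.92561/60 = 164.932094
  W → negative
Point 3:
  φ: split at 2 digits → 73° and 40.1662′; 73 + 40.1662/60 = 73.669437
  hemisphere S, so the sign is −
  Lon: degrees = first 3 digits = 92, minutes = 9.1358; 92 + 9.1358/60 = 92.152263
  W → negative
Point 4:
  Lat: 61 + 32/60 + 8/3600 = 61.535556
  S ⇒ negate
  Lon: 0 + 51/60 + 55/3600 = 0.865278
  E → positive
Point 5:
  φ: split at 2 digits → 21° and 27.4223′; 21 + 27.4223/60 = 21.457038
  S → negative
  λ: degrees = first 3 digits = 28, minutes = 27.7412; 28 + 27.7412/60 = 28.462353
  W ⇒ negate

1. -43.67927, -2.10279
2. -17.66093, -164.93209
3. -73.66944, -92.15226
4. -61.53556, 0.86528
5. -21.45704, -28.46235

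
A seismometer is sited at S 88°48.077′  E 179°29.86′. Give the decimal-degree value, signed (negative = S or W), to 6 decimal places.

-88.801283, 179.497667

Lat: 48.077′ = 0.801283°; total 88.8012833
S → negative
λ: 29.86′ = 0.497667°; total 179.4976667
E ⇒ keep positive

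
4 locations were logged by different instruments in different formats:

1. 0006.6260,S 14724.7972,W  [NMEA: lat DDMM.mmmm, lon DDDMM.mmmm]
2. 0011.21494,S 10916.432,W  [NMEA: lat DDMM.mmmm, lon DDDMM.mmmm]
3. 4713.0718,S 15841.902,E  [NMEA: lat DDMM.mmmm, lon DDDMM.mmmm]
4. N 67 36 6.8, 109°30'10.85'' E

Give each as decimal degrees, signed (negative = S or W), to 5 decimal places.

1. -0.11043, -147.41329
2. -0.18692, -109.27387
3. -47.21786, 158.69837
4. 67.60189, 109.50301

Point 1:
  Lat: split at 2 digits → 00° and 6.626′; 0 + 6.626/60 = 0.110433
  S → negative
  λ: degrees = first 3 digits = 147, minutes = 24.7972; 147 + 24.7972/60 = 147.413287
  W ⇒ negate
Point 2:
  φ: split at 2 digits → 00° and 11.21494′; 0 + 11.21494/60 = 0.186916
  S → negative
  λ: degrees = first 3 digits = 109, minutes = 16.432; 109 + 16.432/60 = 109.273867
  W → negative
Point 3:
  Latitude: degrees = first 2 digits = 47, minutes = 13.0718; 47 + 13.0718/60 = 47.217863
  S ⇒ negate
  λ: split at 3 digits → 158° and 41.902′; 158 + 41.902/60 = 158.698367
  E ⇒ keep positive
Point 4:
  φ: 67° + 36/60 + 6.8/3600 = 67 + 0.600000 + 0.001889 = 67.601889
  N ⇒ keep positive
  Lon: 109° + 30/60 + 10.85/3600 = 109 + 0.500000 + 0.003014 = 109.503014
  E → positive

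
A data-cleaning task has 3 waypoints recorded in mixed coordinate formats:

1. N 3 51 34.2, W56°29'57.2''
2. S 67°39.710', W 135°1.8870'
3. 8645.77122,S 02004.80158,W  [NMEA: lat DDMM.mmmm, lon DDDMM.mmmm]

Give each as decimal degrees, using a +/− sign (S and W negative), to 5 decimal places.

1. 3.85950, -56.49922
2. -67.66183, -135.03145
3. -86.76285, -20.08003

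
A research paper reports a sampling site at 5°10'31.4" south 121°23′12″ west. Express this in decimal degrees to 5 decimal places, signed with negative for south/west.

-5.17539, -121.38667

Lat: 5° + 10/60 + 31.4/3600 = 5 + 0.166667 + 0.008722 = 5.175389
S → negative
Longitude: 23′ + 12″ = 23.20000′; 121 + 23.20000/60 = 121.386667
W → negative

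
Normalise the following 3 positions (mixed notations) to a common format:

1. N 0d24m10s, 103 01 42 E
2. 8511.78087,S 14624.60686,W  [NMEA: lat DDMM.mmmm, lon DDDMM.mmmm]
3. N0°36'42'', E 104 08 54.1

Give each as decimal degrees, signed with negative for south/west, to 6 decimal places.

1. 0.402778, 103.028333
2. -85.196348, -146.410114
3. 0.611667, 104.148361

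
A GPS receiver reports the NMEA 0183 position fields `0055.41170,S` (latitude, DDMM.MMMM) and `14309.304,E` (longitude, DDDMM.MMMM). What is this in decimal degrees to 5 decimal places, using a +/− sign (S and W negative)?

φ: split at 2 digits → 00° and 55.4117′; 0 + 55.4117/60 = 0.923528
hemisphere S, so the sign is −
λ: split at 3 digits → 143° and 9.304′; 143 + 9.304/60 = 143.155067
E → positive

-0.92353, 143.15507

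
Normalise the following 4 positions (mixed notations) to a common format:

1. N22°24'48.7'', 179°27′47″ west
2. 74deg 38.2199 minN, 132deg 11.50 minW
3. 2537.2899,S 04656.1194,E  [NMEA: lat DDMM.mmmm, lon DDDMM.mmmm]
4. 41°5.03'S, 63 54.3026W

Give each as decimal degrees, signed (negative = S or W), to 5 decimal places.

Point 1:
  Lat: 22° + 24/60 + 48.7/3600 = 22 + 0.400000 + 0.013528 = 22.413528
  N ⇒ keep positive
  λ: 179° + 27/60 + 47/3600 = 179 + 0.450000 + 0.013056 = 179.463056
  W → negative
Point 2:
  Lat: 74 + 38.2199/60 = 74.636998
  N → positive
  Longitude: 132 + 11.5/60 = 132.191667
  hemisphere W, so the sign is −
Point 3:
  φ: split at 2 digits → 25° and 37.2899′; 25 + 37.2899/60 = 25.621498
  hemisphere S, so the sign is −
  Longitude: degrees = first 3 digits = 46, minutes = 56.1194; 46 + 56.1194/60 = 46.935323
  E ⇒ keep positive
Point 4:
  Latitude: 41 + 5.03/60 = 41.083833
  S ⇒ negate
  Longitude: 63 + 54.3026/60 = 63.905043
  hemisphere W, so the sign is −

1. 22.41353, -179.46306
2. 74.63700, -132.19167
3. -25.62150, 46.93532
4. -41.08383, -63.90504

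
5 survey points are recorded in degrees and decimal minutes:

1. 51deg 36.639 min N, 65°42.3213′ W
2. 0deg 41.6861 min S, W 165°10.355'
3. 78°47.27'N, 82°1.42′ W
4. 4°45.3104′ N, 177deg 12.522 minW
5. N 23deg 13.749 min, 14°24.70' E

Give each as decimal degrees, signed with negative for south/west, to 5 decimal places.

Point 1:
  Lat: 51 + 36.639/60 = 51.610650
  N → positive
  Lon: 42.3213′ = 0.705355°; total 65.705355
  hemisphere W, so the sign is −
Point 2:
  Latitude: 41.6861′ = 0.694768°; total 0.694768
  S → negative
  Lon: 165 + 10.355/60 = 165.172583
  W ⇒ negate
Point 3:
  φ: 78 + 47.27/60 = 78.787833
  N → positive
  λ: 1.42′ = 0.023667°; total 82.023667
  W → negative
Point 4:
  Latitude: 45.3104′ = 0.755173°; total 4.755173
  N ⇒ keep positive
  Longitude: 12.522′ = 0.208700°; total 177.208700
  W → negative
Point 5:
  Latitude: 23 + 13.749/60 = 23.229150
  N → positive
  λ: 24.7′ = 0.411667°; total 14.411667
  E ⇒ keep positive

1. 51.61065, -65.70536
2. -0.69477, -165.17258
3. 78.78783, -82.02367
4. 4.75517, -177.20870
5. 23.22915, 14.41167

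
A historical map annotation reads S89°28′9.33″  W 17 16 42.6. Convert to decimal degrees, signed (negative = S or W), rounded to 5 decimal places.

Latitude: 28′ + 9.33″ = 28.15550′; 89 + 28.15550/60 = 89.469258
hemisphere S, so the sign is −
λ: 16′ + 42.6″ = 16.71000′; 17 + 16.71000/60 = 17.278500
W ⇒ negate

-89.46926, -17.27850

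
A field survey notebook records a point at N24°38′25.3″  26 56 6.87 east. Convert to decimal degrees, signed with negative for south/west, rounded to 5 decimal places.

Lat: 24° + 38/60 + 25.3/3600 = 24 + 0.633333 + 0.007028 = 24.640361
N ⇒ keep positive
Lon: 26° + 56/60 + 6.87/3600 = 26 + 0.933333 + 0.001908 = 26.935242
E ⇒ keep positive

24.64036, 26.93524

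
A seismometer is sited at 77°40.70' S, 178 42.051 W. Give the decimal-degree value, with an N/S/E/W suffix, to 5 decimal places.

φ: 40.7′ = 0.678333°; total 77.678333
Longitude: 178 + 42.051/60 = 178.700850

77.67833° S, 178.70085° W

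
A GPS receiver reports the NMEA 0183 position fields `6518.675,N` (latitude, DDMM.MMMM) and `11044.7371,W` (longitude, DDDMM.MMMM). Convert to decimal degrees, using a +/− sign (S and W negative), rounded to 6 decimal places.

65.311250, -110.745618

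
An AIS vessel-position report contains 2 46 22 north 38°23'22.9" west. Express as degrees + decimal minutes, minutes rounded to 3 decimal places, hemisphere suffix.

2° 46.367′ N, 38° 23.382′ W

φ: seconds/60 = 0.36667; minutes = 46 + 0.36667 = 46.36667
Lon: 23 + 22.9/60 = 23.38167′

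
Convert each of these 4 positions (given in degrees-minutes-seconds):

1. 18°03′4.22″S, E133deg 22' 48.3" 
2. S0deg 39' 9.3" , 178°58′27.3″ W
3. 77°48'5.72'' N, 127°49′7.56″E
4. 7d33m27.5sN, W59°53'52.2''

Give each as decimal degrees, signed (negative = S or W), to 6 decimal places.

1. -18.051172, 133.380083
2. -0.652583, -178.974250
3. 77.801589, 127.818767
4. 7.557639, -59.897833

Point 1:
  Latitude: 18 + 3/60 + 4.22/3600 = 18.0511722
  S ⇒ negate
  λ: 22′ + 48.3″ = 22.80500′; 133 + 22.80500/60 = 133.3800833
  E → positive
Point 2:
  Latitude: 0° + 39/60 + 9.3/3600 = 0 + 0.650000 + 0.002583 = 0.6525833
  S ⇒ negate
  λ: 178 + 58/60 + 27.3/3600 = 178.9742500
  W ⇒ negate
Point 3:
  φ: 48′ + 5.72″ = 48.09533′; 77 + 48.09533/60 = 77.8015889
  N → positive
  Lon: 127° + 49/60 + 7.56/3600 = 127 + 0.816667 + 0.002100 = 127.8187667
  E ⇒ keep positive
Point 4:
  φ: 7 + 33/60 + 27.5/3600 = 7.5576389
  N ⇒ keep positive
  Lon: 59° + 53/60 + 52.2/3600 = 59 + 0.883333 + 0.014500 = 59.8978333
  W → negative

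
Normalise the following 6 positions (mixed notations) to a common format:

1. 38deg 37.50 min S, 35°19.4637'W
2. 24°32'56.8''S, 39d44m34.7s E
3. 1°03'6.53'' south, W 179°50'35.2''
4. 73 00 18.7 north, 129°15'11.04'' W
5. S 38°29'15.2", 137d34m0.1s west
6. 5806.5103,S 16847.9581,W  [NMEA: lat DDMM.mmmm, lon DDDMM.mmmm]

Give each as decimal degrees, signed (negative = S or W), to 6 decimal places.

Point 1:
  φ: 37.5′ = 0.625000°; total 38.6250000
  hemisphere S, so the sign is −
  Lon: 19.4637′ = 0.324395°; total 35.3243950
  hemisphere W, so the sign is −
Point 2:
  φ: 24° + 32/60 + 56.8/3600 = 24 + 0.533333 + 0.015778 = 24.5491111
  S ⇒ negate
  Lon: 44′ + 34.7″ = 44.57833′; 39 + 44.57833/60 = 39.7429722
  E ⇒ keep positive
Point 3:
  Latitude: 3′ + 6.53″ = 3.10883′; 1 + 3.10883/60 = 1.0518139
  hemisphere S, so the sign is −
  Lon: 179° + 50/60 + 35.2/3600 = 179 + 0.833333 + 0.009778 = 179.8431111
  W → negative
Point 4:
  φ: 73 + 0/60 + 18.7/3600 = 73.0051944
  N → positive
  Lon: 15′ + 11.04″ = 15.18400′; 129 + 15.18400/60 = 129.2530667
  W ⇒ negate
Point 5:
  Latitude: 38° + 29/60 + 15.2/3600 = 38 + 0.483333 + 0.004222 = 38.4875556
  hemisphere S, so the sign is −
  Longitude: 137 + 34/60 + 0.1/3600 = 137.5666944
  W ⇒ negate
Point 6:
  Lat: split at 2 digits → 58° and 6.5103′; 58 + 6.5103/60 = 58.1085050
  S → negative
  Longitude: split at 3 digits → 168° and 47.9581′; 168 + 47.9581/60 = 168.7993017
  W → negative

1. -38.625000, -35.324395
2. -24.549111, 39.742972
3. -1.051814, -179.843111
4. 73.005194, -129.253067
5. -38.487556, -137.566694
6. -58.108505, -168.799302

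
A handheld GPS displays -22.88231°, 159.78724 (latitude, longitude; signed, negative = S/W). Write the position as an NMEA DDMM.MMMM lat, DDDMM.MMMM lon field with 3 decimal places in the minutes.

2252.939,S / 15947.234,E

Latitude is negative → S; |value| = 22.882310
Latitude: minutes = (22.882310 − 22) × 60 = 52.93860
Lon: fractional part 0.787240 → 47.23440 minutes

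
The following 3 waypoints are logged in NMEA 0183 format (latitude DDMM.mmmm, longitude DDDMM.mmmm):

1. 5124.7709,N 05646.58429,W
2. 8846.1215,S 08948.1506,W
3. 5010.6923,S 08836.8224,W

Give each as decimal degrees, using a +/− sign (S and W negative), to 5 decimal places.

Point 1:
  φ: degrees = first 2 digits = 51, minutes = 24.7709; 51 + 24.7709/60 = 51.412848
  N ⇒ keep positive
  λ: degrees = first 3 digits = 56, minutes = 46.58429; 56 + 46.58429/60 = 56.776405
  W → negative
Point 2:
  Latitude: split at 2 digits → 88° and 46.1215′; 88 + 46.1215/60 = 88.768692
  hemisphere S, so the sign is −
  λ: degrees = first 3 digits = 89, minutes = 48.1506; 89 + 48.1506/60 = 89.802510
  hemisphere W, so the sign is −
Point 3:
  φ: degrees = first 2 digits = 50, minutes = 10.6923; 50 + 10.6923/60 = 50.178205
  S ⇒ negate
  Longitude: split at 3 digits → 088° and 36.8224′; 88 + 36.8224/60 = 88.613707
  W ⇒ negate

1. 51.41285, -56.77640
2. -88.76869, -89.80251
3. -50.17821, -88.61371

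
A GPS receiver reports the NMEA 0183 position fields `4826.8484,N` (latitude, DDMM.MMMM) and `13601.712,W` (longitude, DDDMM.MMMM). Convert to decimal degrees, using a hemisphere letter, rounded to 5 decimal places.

48.44747° N, 136.02853° W

Latitude: degrees = first 2 digits = 48, minutes = 26.8484; 48 + 26.8484/60 = 48.447473
Longitude: split at 3 digits → 136° and 1.712′; 136 + 1.712/60 = 136.028533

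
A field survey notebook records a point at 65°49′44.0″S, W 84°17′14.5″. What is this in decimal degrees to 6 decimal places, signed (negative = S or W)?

φ: 65 + 49/60 + 44/3600 = 65.8288889
S → negative
Lon: 17′ + 14.5″ = 17.24167′; 84 + 17.24167/60 = 84.2873611
W ⇒ negate

-65.828889, -84.287361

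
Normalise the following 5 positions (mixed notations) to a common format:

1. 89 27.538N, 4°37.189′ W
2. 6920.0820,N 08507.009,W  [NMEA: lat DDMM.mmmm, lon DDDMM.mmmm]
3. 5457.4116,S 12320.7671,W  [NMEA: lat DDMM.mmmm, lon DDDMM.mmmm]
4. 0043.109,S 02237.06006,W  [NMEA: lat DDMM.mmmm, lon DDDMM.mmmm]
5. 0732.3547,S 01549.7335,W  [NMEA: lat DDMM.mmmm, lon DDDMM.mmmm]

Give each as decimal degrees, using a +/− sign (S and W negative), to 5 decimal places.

1. 89.45897, -4.61982
2. 69.33470, -85.11682
3. -54.95686, -123.34612
4. -0.71848, -22.61767
5. -7.53925, -15.82889

Point 1:
  Latitude: 27.538′ = 0.458967°; total 89.458967
  N → positive
  Lon: 4 + 37.189/60 = 4.619817
  W ⇒ negate
Point 2:
  φ: degrees = first 2 digits = 69, minutes = 20.082; 69 + 20.082/60 = 69.334700
  N → positive
  Lon: degrees = first 3 digits = 85, minutes = 7.009; 85 + 7.009/60 = 85.116817
  W → negative
Point 3:
  Lat: split at 2 digits → 54° and 57.4116′; 54 + 57.4116/60 = 54.956860
  S ⇒ negate
  λ: split at 3 digits → 123° and 20.7671′; 123 + 20.7671/60 = 123.346118
  W → negative
Point 4:
  φ: degrees = first 2 digits = 0, minutes = 43.109; 0 + 43.109/60 = 0.718483
  S → negative
  λ: degrees = first 3 digits = 22, minutes = 37.06006; 22 + 37.06006/60 = 22.617668
  W → negative
Point 5:
  Latitude: degrees = first 2 digits = 7, minutes = 32.3547; 7 + 32.3547/60 = 7.539245
  hemisphere S, so the sign is −
  Longitude: degrees = first 3 digits = 15, minutes = 49.7335; 15 + 49.7335/60 = 15.828892
  W ⇒ negate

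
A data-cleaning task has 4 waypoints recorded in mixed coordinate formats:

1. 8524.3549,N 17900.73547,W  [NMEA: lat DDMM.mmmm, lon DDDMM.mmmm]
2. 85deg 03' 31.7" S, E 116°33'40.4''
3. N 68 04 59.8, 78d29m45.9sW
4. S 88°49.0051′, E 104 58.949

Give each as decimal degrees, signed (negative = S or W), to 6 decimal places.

Point 1:
  Latitude: split at 2 digits → 85° and 24.3549′; 85 + 24.3549/60 = 85.4059150
  N → positive
  Lon: degrees = first 3 digits = 179, minutes = 0.73547; 179 + 0.73547/60 = 179.0122578
  hemisphere W, so the sign is −
Point 2:
  Lat: 85 + 3/60 + 31.7/3600 = 85.0588056
  S → negative
  λ: 116 + 33/60 + 40.4/3600 = 116.5612222
  E ⇒ keep positive
Point 3:
  Latitude: 68° + 4/60 + 59.8/3600 = 68 + 0.066667 + 0.016611 = 68.0832778
  N ⇒ keep positive
  Lon: 78 + 29/60 + 45.9/3600 = 78.4960833
  W ⇒ negate
Point 4:
  Lat: 49.0051′ = 0.816752°; total 88.8167517
  S ⇒ negate
  λ: 104 + 58.949/60 = 104.9824833
  E → positive

1. 85.405915, -179.012258
2. -85.058806, 116.561222
3. 68.083278, -78.496083
4. -88.816752, 104.982483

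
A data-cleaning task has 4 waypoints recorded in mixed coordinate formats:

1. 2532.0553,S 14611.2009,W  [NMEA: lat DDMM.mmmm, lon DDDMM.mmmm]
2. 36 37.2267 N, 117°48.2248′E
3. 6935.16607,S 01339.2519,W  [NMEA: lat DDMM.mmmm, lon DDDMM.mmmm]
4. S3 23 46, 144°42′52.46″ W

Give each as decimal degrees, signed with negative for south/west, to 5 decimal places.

Point 1:
  φ: degrees = first 2 digits = 25, minutes = 32.0553; 25 + 32.0553/60 = 25.534255
  hemisphere S, so the sign is −
  Lon: split at 3 digits → 146° and 11.2009′; 146 + 11.2009/60 = 146.186682
  W ⇒ negate
Point 2:
  Lat: 36 + 37.2267/60 = 36.620445
  N ⇒ keep positive
  Lon: 117 + 48.2248/60 = 117.803747
  E ⇒ keep positive
Point 3:
  Lat: split at 2 digits → 69° and 35.16607′; 69 + 35.16607/60 = 69.586101
  S → negative
  λ: degrees = first 3 digits = 13, minutes = 39.2519; 13 + 39.2519/60 = 13.654198
  hemisphere W, so the sign is −
Point 4:
  φ: 3 + 23/60 + 46/3600 = 3.396111
  S → negative
  λ: 144 + 42/60 + 52.46/3600 = 144.714572
  hemisphere W, so the sign is −

1. -25.53426, -146.18668
2. 36.62045, 117.80375
3. -69.58610, -13.65420
4. -3.39611, -144.71457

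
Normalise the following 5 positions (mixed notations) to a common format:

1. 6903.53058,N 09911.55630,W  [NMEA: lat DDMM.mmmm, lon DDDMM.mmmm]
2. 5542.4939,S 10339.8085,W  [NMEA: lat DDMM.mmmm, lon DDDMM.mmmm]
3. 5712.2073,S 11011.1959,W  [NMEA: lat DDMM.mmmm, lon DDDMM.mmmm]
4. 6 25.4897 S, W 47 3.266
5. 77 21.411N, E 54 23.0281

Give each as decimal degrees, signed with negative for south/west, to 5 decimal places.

Point 1:
  φ: split at 2 digits → 69° and 3.53058′; 69 + 3.53058/60 = 69.058843
  N → positive
  Lon: degrees = first 3 digits = 99, minutes = 11.5563; 99 + 11.5563/60 = 99.192605
  W ⇒ negate
Point 2:
  Lat: degrees = first 2 digits = 55, minutes = 42.4939; 55 + 42.4939/60 = 55.708232
  hemisphere S, so the sign is −
  λ: split at 3 digits → 103° and 39.8085′; 103 + 39.8085/60 = 103.663475
  W → negative
Point 3:
  Lat: split at 2 digits → 57° and 12.2073′; 57 + 12.2073/60 = 57.203455
  S → negative
  Lon: degrees = first 3 digits = 110, minutes = 11.1959; 110 + 11.1959/60 = 110.186598
  W ⇒ negate
Point 4:
  Lat: 6 + 25.4897/60 = 6.424828
  S → negative
  λ: 3.266′ = 0.054433°; total 47.054433
  W ⇒ negate
Point 5:
  Lat: 21.411′ = 0.356850°; total 77.356850
  N → positive
  λ: 54 + 23.0281/60 = 54.383802
  E → positive

1. 69.05884, -99.19261
2. -55.70823, -103.66348
3. -57.20346, -110.18660
4. -6.42483, -47.05443
5. 77.35685, 54.38380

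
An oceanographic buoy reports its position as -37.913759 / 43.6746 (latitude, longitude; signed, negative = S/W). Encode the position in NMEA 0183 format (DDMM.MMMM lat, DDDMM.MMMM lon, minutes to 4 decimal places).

3754.8255,S / 04340.4760,E

Latitude is negative → S; |value| = 37.913759
Latitude: minutes = (37.913759 − 37) × 60 = 54.825540
Lon: fractional part 0.674600 → 40.476000 minutes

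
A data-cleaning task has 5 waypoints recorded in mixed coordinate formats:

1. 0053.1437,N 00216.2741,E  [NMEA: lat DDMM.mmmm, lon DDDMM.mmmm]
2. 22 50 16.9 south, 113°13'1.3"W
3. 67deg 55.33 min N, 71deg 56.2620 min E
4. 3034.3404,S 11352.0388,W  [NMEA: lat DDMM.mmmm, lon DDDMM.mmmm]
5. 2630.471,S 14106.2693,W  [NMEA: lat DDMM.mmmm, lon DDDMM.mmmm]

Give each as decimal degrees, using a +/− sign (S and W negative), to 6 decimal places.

1. 0.885728, 2.271235
2. -22.838028, -113.217028
3. 67.922167, 71.937700
4. -30.572340, -113.867313
5. -26.507850, -141.104488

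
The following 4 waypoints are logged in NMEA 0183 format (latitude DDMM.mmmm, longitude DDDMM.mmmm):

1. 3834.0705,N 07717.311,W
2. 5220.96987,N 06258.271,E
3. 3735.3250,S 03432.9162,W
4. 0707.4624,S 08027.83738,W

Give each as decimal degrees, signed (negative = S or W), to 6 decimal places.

1. 38.567842, -77.288517
2. 52.349498, 62.971183
3. -37.588750, -34.548603
4. -7.124373, -80.463956

Point 1:
  φ: degrees = first 2 digits = 38, minutes = 34.0705; 38 + 34.0705/60 = 38.5678417
  N ⇒ keep positive
  Lon: split at 3 digits → 077° and 17.311′; 77 + 17.311/60 = 77.2885167
  hemisphere W, so the sign is −
Point 2:
  φ: split at 2 digits → 52° and 20.96987′; 52 + 20.96987/60 = 52.3494978
  N → positive
  Lon: degrees = first 3 digits = 62, minutes = 58.271; 62 + 58.271/60 = 62.9711833
  E → positive
Point 3:
  Latitude: degrees = first 2 digits = 37, minutes = 35.325; 37 + 35.325/60 = 37.5887500
  hemisphere S, so the sign is −
  λ: split at 3 digits → 034° and 32.9162′; 34 + 32.9162/60 = 34.5486033
  W ⇒ negate
Point 4:
  φ: split at 2 digits → 07° and 7.4624′; 7 + 7.4624/60 = 7.1243733
  S ⇒ negate
  Lon: split at 3 digits → 080° and 27.83738′; 80 + 27.83738/60 = 80.4639563
  W ⇒ negate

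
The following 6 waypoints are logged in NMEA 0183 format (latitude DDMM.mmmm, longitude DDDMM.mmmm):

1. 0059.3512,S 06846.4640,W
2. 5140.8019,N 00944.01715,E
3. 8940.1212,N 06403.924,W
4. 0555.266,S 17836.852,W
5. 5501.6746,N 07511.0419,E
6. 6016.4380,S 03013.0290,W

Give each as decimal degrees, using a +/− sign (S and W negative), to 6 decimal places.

Point 1:
  Latitude: split at 2 digits → 00° and 59.3512′; 0 + 59.3512/60 = 0.9891867
  S → negative
  Lon: split at 3 digits → 068° and 46.464′; 68 + 46.464/60 = 68.7744000
  W ⇒ negate
Point 2:
  Lat: split at 2 digits → 51° and 40.8019′; 51 + 40.8019/60 = 51.6800317
  N → positive
  Longitude: split at 3 digits → 009° and 44.01715′; 9 + 44.01715/60 = 9.7336192
  E → positive
Point 3:
  Lat: degrees = first 2 digits = 89, minutes = 40.1212; 89 + 40.1212/60 = 89.6686867
  N → positive
  λ: split at 3 digits → 064° and 3.924′; 64 + 3.924/60 = 64.0654000
  hemisphere W, so the sign is −
Point 4:
  Latitude: degrees = first 2 digits = 5, minutes = 55.266; 5 + 55.266/60 = 5.9211000
  S → negative
  Longitude: split at 3 digits → 178° and 36.852′; 178 + 36.852/60 = 178.6142000
  W → negative
Point 5:
  Lat: split at 2 digits → 55° and 1.6746′; 55 + 1.6746/60 = 55.0279100
  N → positive
  Longitude: degrees = first 3 digits = 75, minutes = 11.0419; 75 + 11.0419/60 = 75.1840317
  E → positive
Point 6:
  Lat: degrees = first 2 digits = 60, minutes = 16.438; 60 + 16.438/60 = 60.2739667
  S → negative
  Lon: degrees = first 3 digits = 30, minutes = 13.029; 30 + 13.029/60 = 30.2171500
  hemisphere W, so the sign is −

1. -0.989187, -68.774400
2. 51.680032, 9.733619
3. 89.668687, -64.065400
4. -5.921100, -178.614200
5. 55.027910, 75.184032
6. -60.273967, -30.217150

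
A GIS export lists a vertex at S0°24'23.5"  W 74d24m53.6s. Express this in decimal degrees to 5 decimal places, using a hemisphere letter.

φ: 0 + 24/60 + 23.5/3600 = 0.406528
Longitude: 74° + 24/60 + 53.6/3600 = 74 + 0.400000 + 0.014889 = 74.414889

0.40653° S, 74.41489° W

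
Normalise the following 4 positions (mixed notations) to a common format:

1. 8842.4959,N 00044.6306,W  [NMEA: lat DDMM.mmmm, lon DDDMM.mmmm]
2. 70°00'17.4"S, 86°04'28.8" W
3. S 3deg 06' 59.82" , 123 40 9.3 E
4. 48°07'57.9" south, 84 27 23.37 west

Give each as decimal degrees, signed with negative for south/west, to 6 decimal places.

Point 1:
  Latitude: degrees = first 2 digits = 88, minutes = 42.4959; 88 + 42.4959/60 = 88.7082650
  N ⇒ keep positive
  Longitude: degrees = first 3 digits = 0, minutes = 44.6306; 0 + 44.6306/60 = 0.7438433
  hemisphere W, so the sign is −
Point 2:
  Lat: 0′ + 17.4″ = 0.29000′; 70 + 0.29000/60 = 70.0048333
  S ⇒ negate
  Longitude: 4′ + 28.8″ = 4.48000′; 86 + 4.48000/60 = 86.0746667
  W → negative
Point 3:
  φ: 3° + 6/60 + 59.82/3600 = 3 + 0.100000 + 0.016617 = 3.1166167
  S ⇒ negate
  Longitude: 40′ + 9.3″ = 40.15500′; 123 + 40.15500/60 = 123.6692500
  E ⇒ keep positive
Point 4:
  Lat: 7′ + 57.9″ = 7.96500′; 48 + 7.96500/60 = 48.1327500
  S → negative
  Lon: 27′ + 23.37″ = 27.38950′; 84 + 27.38950/60 = 84.4564917
  hemisphere W, so the sign is −

1. 88.708265, -0.743843
2. -70.004833, -86.074667
3. -3.116617, 123.669250
4. -48.132750, -84.456492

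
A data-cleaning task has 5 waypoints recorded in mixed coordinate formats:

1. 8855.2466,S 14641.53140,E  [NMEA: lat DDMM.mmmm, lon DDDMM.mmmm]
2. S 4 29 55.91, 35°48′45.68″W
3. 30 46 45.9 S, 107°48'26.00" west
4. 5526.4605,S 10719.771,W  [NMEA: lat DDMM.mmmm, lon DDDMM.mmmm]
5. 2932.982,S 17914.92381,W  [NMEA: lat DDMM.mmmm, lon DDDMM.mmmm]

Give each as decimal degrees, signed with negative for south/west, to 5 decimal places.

Point 1:
  φ: split at 2 digits → 88° and 55.2466′; 88 + 55.2466/60 = 88.920777
  S ⇒ negate
  Lon: degrees = first 3 digits = 146, minutes = 41.5314; 146 + 41.5314/60 = 146.692190
  E ⇒ keep positive
Point 2:
  Latitude: 4° + 29/60 + 55.91/3600 = 4 + 0.483333 + 0.015531 = 4.498864
  hemisphere S, so the sign is −
  Longitude: 35 + 48/60 + 45.68/3600 = 35.812689
  hemisphere W, so the sign is −
Point 3:
  φ: 30° + 46/60 + 45.9/3600 = 30 + 0.766667 + 0.012750 = 30.779417
  S ⇒ negate
  λ: 48′ + 26″ = 48.43333′; 107 + 48.43333/60 = 107.807222
  W ⇒ negate
Point 4:
  φ: split at 2 digits → 55° and 26.4605′; 55 + 26.4605/60 = 55.441008
  S ⇒ negate
  λ: split at 3 digits → 107° and 19.771′; 107 + 19.771/60 = 107.329517
  hemisphere W, so the sign is −
Point 5:
  Lat: split at 2 digits → 29° and 32.982′; 29 + 32.982/60 = 29.549700
  hemisphere S, so the sign is −
  Lon: split at 3 digits → 179° and 14.92381′; 179 + 14.92381/60 = 179.248730
  W ⇒ negate

1. -88.92078, 146.69219
2. -4.49886, -35.81269
3. -30.77942, -107.80722
4. -55.44101, -107.32952
5. -29.54970, -179.24873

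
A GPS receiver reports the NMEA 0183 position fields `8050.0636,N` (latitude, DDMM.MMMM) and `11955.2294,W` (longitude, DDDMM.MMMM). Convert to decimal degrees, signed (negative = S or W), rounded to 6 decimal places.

80.834393, -119.920490

φ: degrees = first 2 digits = 80, minutes = 50.0636; 80 + 50.0636/60 = 80.8343933
N ⇒ keep positive
Lon: degrees = first 3 digits = 119, minutes = 55.2294; 119 + 55.2294/60 = 119.9204900
hemisphere W, so the sign is −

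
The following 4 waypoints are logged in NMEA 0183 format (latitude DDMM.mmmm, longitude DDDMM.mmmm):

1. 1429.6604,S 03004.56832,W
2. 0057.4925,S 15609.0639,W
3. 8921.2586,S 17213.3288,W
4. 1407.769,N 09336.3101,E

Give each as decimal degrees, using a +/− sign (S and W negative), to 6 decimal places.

Point 1:
  φ: split at 2 digits → 14° and 29.6604′; 14 + 29.6604/60 = 14.4943400
  hemisphere S, so the sign is −
  Longitude: degrees = first 3 digits = 30, minutes = 4.56832; 30 + 4.56832/60 = 30.0761387
  W ⇒ negate
Point 2:
  Latitude: split at 2 digits → 00° and 57.4925′; 0 + 57.4925/60 = 0.9582083
  hemisphere S, so the sign is −
  Lon: split at 3 digits → 156° and 9.0639′; 156 + 9.0639/60 = 156.1510650
  hemisphere W, so the sign is −
Point 3:
  Lat: degrees = first 2 digits = 89, minutes = 21.2586; 89 + 21.2586/60 = 89.3543100
  S → negative
  Lon: split at 3 digits → 172° and 13.3288′; 172 + 13.3288/60 = 172.2221467
  hemisphere W, so the sign is −
Point 4:
  Latitude: split at 2 digits → 14° and 7.769′; 14 + 7.769/60 = 14.1294833
  N ⇒ keep positive
  Longitude: split at 3 digits → 093° and 36.3101′; 93 + 36.3101/60 = 93.6051683
  E → positive

1. -14.494340, -30.076139
2. -0.958208, -156.151065
3. -89.354310, -172.222147
4. 14.129483, 93.605168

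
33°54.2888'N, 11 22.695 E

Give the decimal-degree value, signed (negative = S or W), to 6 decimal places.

Lat: 54.2888′ = 0.904813°; total 33.9048133
N → positive
λ: 22.695′ = 0.378250°; total 11.3782500
E ⇒ keep positive

33.904813, 11.378250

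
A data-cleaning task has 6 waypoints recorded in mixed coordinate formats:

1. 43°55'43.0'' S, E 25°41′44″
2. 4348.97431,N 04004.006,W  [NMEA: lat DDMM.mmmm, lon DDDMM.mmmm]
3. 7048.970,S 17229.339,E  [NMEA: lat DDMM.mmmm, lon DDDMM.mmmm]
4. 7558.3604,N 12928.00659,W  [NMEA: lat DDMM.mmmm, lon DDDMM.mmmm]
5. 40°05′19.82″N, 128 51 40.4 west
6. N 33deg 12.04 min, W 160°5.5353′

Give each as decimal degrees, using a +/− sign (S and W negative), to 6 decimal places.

1. -43.928611, 25.695556
2. 43.816239, -40.066767
3. -70.816167, 172.488983
4. 75.972673, -129.466777
5. 40.088839, -128.861222
6. 33.200667, -160.092255

Point 1:
  φ: 43° + 55/60 + 43/3600 = 43 + 0.916667 + 0.011944 = 43.9286111
  hemisphere S, so the sign is −
  Lon: 41′ + 44″ = 41.73333′; 25 + 41.73333/60 = 25.6955556
  E → positive
Point 2:
  Latitude: degrees = first 2 digits = 43, minutes = 48.97431; 43 + 48.97431/60 = 43.8162385
  N → positive
  Lon: degrees = first 3 digits = 40, minutes = 4.006; 40 + 4.006/60 = 40.0667667
  W → negative
Point 3:
  Latitude: degrees = first 2 digits = 70, minutes = 48.97; 70 + 48.97/60 = 70.8161667
  S → negative
  Longitude: degrees = first 3 digits = 172, minutes = 29.339; 172 + 29.339/60 = 172.4889833
  E ⇒ keep positive
Point 4:
  Lat: split at 2 digits → 75° and 58.3604′; 75 + 58.3604/60 = 75.9726733
  N → positive
  Lon: degrees = first 3 digits = 129, minutes = 28.00659; 129 + 28.00659/60 = 129.4667765
  hemisphere W, so the sign is −
Point 5:
  φ: 40 + 5/60 + 19.82/3600 = 40.0888389
  N → positive
  λ: 128° + 51/60 + 40.4/3600 = 128 + 0.850000 + 0.011222 = 128.8612222
  hemisphere W, so the sign is −
Point 6:
  Lat: 33 + 12.04/60 = 33.2006667
  N → positive
  λ: 5.5353′ = 0.092255°; total 160.0922550
  W → negative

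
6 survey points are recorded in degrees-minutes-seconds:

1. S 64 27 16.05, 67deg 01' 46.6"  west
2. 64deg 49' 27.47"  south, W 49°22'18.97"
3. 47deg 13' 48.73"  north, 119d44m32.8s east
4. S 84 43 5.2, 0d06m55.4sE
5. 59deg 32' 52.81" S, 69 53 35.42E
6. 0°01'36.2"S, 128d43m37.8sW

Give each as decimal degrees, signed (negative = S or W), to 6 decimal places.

Point 1:
  φ: 64° + 27/60 + 16.05/3600 = 64 + 0.450000 + 0.004458 = 64.4544583
  hemisphere S, so the sign is −
  Lon: 67 + 1/60 + 46.6/3600 = 67.0296111
  hemisphere W, so the sign is −
Point 2:
  Lat: 64° + 49/60 + 27.47/3600 = 64 + 0.816667 + 0.007631 = 64.8242972
  hemisphere S, so the sign is −
  Longitude: 49 + 22/60 + 18.97/3600 = 49.3719361
  W → negative
Point 3:
  Lat: 47 + 13/60 + 48.73/3600 = 47.2302028
  N → positive
  Lon: 119 + 44/60 + 32.8/3600 = 119.7424444
  E ⇒ keep positive
Point 4:
  Lat: 43′ + 5.2″ = 43.08667′; 84 + 43.08667/60 = 84.7181111
  S → negative
  λ: 6′ + 55.4″ = 6.92333′; 0 + 6.92333/60 = 0.1153889
  E → positive
Point 5:
  φ: 59 + 32/60 + 52.81/3600 = 59.5480028
  S → negative
  λ: 53′ + 35.42″ = 53.59033′; 69 + 53.59033/60 = 69.8931722
  E → positive
Point 6:
  φ: 0° + 1/60 + 36.2/3600 = 0 + 0.016667 + 0.010056 = 0.0267222
  S ⇒ negate
  λ: 43′ + 37.8″ = 43.63000′; 128 + 43.63000/60 = 128.7271667
  W ⇒ negate

1. -64.454458, -67.029611
2. -64.824297, -49.371936
3. 47.230203, 119.742444
4. -84.718111, 0.115389
5. -59.548003, 69.893172
6. -0.026722, -128.727167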